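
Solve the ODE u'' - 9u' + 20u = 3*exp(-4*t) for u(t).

Characteristic equation r² - 9r + 20 = 0 factors as (r - 5)(r - 4) = 0, so r = 5, 4.
Hence u_h = C1*exp(5*t) + C2*exp(4*t).
Try u_p = A*exp(-4*t). Substituting into the equation and dividing by exp(-4*t) gives A = 1/24, so u_p = exp(-4*t)/24.

u = exp(-4*t)/24 + C1*exp(5*t) + C2*exp(4*t)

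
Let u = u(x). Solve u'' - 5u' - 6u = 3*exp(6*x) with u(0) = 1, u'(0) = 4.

Characteristic equation r² - 5r - 6 = 0 factors as (r - 6)(r + 1) = 0, so r = 6, -1.
Hence u_h = C1*exp(6*x) + C2*exp(-x).
Since exp(6*x) solves the homogeneous equation (r = 6 is a root of multiplicity 1), multiply the trial by x. Try u_p = A*x*exp(6*x). Substituting into the equation and dividing by exp(6*x) gives A = 3/7, so u_p = 3*x*exp(6*x)/7.
General solution: u = C1*exp(6*x) + C2*exp(-x) + 3*x*exp(6*x)/7.
Apply the initial conditions: u(0) = C1 + C2 = 1 and u'(0) = 3/7 - C2 + 6*C1 = 4. Solving gives C1 = 32/49, C2 = 17/49.

u = 17*exp(-x)/49 + 32*exp(6*x)/49 + 3*x*exp(6*x)/7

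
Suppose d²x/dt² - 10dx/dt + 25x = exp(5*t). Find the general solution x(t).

x = C1*exp(5*t) + t**2*exp(5*t)/2 + C2*t*exp(5*t)

Characteristic equation r² - 10r + 25 = 0 has discriminant (-10)² - 4·(25) = 0, so r = 5 is a repeated root.
Hence x_h = (C1 + C2*t)*exp(5*t).
Since exp(5*t) solves the homogeneous equation (r = 5 is a root of multiplicity 2), multiply the trial by t^2. Try x_p = A*t^2*exp(5*t). Substituting into the equation and dividing by exp(5*t) gives A = 1/2, so x_p = t^2*exp(5*t)/2.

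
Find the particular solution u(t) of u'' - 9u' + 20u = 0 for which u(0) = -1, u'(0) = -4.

Characteristic equation r² - 9r + 20 = 0 factors as (r - 4)(r - 5) = 0, so r = 4, 5.
Hence u_h = C1*exp(4*t) + C2*exp(5*t).
Apply the initial conditions: u(0) = C1 + C2 = -1 and u'(0) = 4*C1 + 5*C2 = -4. Solving gives C1 = -1, C2 = 0.

u = -exp(4*t)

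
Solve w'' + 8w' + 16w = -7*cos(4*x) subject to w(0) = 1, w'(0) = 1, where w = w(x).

Characteristic equation r² + 8r + 16 = 0 has discriminant (8)² - 4·(16) = 0, so r = -4 is a repeated root.
Hence w_h = (C1 + C2*x)*exp(-4*x).
Try w_p = A*cos(4*x) + B*sin(4*x). Substituting and equating the coefficients of cos(4x) and sin(4x) gives A = 0, B = -7/32, so w_p = -7*sin(4*x)/32.
General solution: w = -7*sin(4*x)/32 + C1*exp(-4*x) + C2*x*exp(-4*x).
Apply the initial conditions: w(0) = C1 = 1 and w'(0) = -7/8 + C2 - 4*C1 = 1. Solving gives C1 = 1, C2 = 47/8.

w = -7*sin(4*x)/32 + 47*x*exp(-4*x)/8 + exp(-4*x)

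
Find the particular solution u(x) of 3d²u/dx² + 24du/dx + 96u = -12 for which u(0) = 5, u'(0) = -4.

Divide through by 3: u'' + 8u' + 32u = -4.
Characteristic equation r² + 8r + 32 = 0 has discriminant (8)² - 4·(32) = -64 < 0, so r = -4 ± 4i.
Hence u_h = C1*cos(4*x)*exp(-4*x) + C2*exp(-4*x)*sin(4*x).
For the particular solution try u_p = A0. Substituting and matching coefficients of each power of x gives A0 = -1/8, so u_p = -1/8.
General solution: u = -1/8 + C1*cos(4*x)*exp(-4*x) + C2*exp(-4*x)*sin(4*x).
Apply the initial conditions: u(0) = -1/8 + C1 = 5 and u'(0) = -4*C1 + 4*C2 = -4. Solving gives C1 = 41/8, C2 = 33/8.

u = -1/8 + 33*exp(-4*x)*sin(4*x)/8 + 41*cos(4*x)*exp(-4*x)/8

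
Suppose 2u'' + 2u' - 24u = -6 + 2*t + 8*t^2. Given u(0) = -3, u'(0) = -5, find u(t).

u = 79/432 - 475*exp(3*t)/189 - 75*exp(-4*t)/112 - 5*t/36 - t**2/3

Divide through by 2: u'' + u' - 12u = -3 + t + 4*t^2.
Characteristic equation r² + r - 12 = 0 factors as (r - 3)(r + 4) = 0, so r = 3, -4.
Hence u_h = C1*exp(3*t) + C2*exp(-4*t).
For the particular solution try u_p = A0 + A1*t + A2*t^2. Substituting and matching coefficients of each power of t gives A0 = 79/432, A1 = -5/36, A2 = -1/3, so u_p = 79/432 - 5*t/36 - t^2/3.
General solution: u = 79/432 - 5*t/36 - t^2/3 + C1*exp(3*t) + C2*exp(-4*t).
Apply the initial conditions: u(0) = 79/432 + C1 + C2 = -3 and u'(0) = -5/36 - 4*C2 + 3*C1 = -5. Solving gives C1 = -475/189, C2 = -75/112.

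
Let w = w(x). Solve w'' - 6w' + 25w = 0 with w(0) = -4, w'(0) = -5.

Characteristic equation r² - 6r + 25 = 0 has discriminant (-6)² - 4·(25) = -64 < 0, so r = 3 ± 4i.
Hence w_h = C1*cos(4*x)*exp(3*x) + C2*exp(3*x)*sin(4*x).
Apply the initial conditions: w(0) = C1 = -4 and w'(0) = 3*C1 + 4*C2 = -5. Solving gives C1 = -4, C2 = 7/4.

w = -4*cos(4*x)*exp(3*x) + 7*exp(3*x)*sin(4*x)/4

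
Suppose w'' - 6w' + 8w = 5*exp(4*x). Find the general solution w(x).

w = C1*exp(4*x) + C2*exp(2*x) + 5*x*exp(4*x)/2

Characteristic equation r² - 6r + 8 = 0 factors as (r - 4)(r - 2) = 0, so r = 4, 2.
Hence w_h = C1*exp(4*x) + C2*exp(2*x).
Since exp(4*x) solves the homogeneous equation (r = 4 is a root of multiplicity 1), multiply the trial by x. Try w_p = A*x*exp(4*x). Substituting into the equation and dividing by exp(4*x) gives A = 5/2, so w_p = 5*x*exp(4*x)/2.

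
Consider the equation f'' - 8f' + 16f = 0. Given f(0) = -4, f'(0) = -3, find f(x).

Characteristic equation r² - 8r + 16 = 0 has discriminant (-8)² - 4·(16) = 0, so r = 4 is a repeated root.
Hence f_h = (C1 + C2*x)*exp(4*x).
Apply the initial conditions: f(0) = C1 = -4 and f'(0) = C2 + 4*C1 = -3. Solving gives C1 = -4, C2 = 13.

f = -4*exp(4*x) + 13*x*exp(4*x)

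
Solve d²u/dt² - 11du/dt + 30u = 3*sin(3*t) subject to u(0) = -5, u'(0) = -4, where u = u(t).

Characteristic equation r² - 11r + 30 = 0 factors as (r - 5)(r - 6) = 0, so r = 5, 6.
Hence u_h = C1*exp(5*t) + C2*exp(6*t).
Try u_p = A*cos(3*t) + B*sin(3*t). Substituting and equating the coefficients of cos(3t) and sin(3t) gives A = 11/170, B = 7/170, so u_p = 7*sin(3*t)/170 + 11*cos(3*t)/170.
General solution: u = 7*sin(3*t)/170 + 11*cos(3*t)/170 + C1*exp(5*t) + C2*exp(6*t).
Apply the initial conditions: u(0) = 11/170 + C1 + C2 = -5 and u'(0) = 21/170 + 5*C1 + 6*C2 = -4. Solving gives C1 = -893/34, C2 = 106/5.

u = -893*exp(5*t)/34 + 7*sin(3*t)/170 + 11*cos(3*t)/170 + 106*exp(6*t)/5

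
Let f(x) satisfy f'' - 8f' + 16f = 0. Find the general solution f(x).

Characteristic equation r² - 8r + 16 = 0 has discriminant (-8)² - 4·(16) = 0, so r = 4 is a repeated root.
Hence f_h = (C1 + C2*x)*exp(4*x).

f = C1*exp(4*x) + C2*x*exp(4*x)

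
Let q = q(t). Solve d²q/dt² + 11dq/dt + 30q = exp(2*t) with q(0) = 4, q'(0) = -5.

q = -119*exp(-6*t)/8 + exp(2*t)/56 + 132*exp(-5*t)/7

Characteristic equation r² + 11r + 30 = 0 factors as (r + 6)(r + 5) = 0, so r = -6, -5.
Hence q_h = C1*exp(-6*t) + C2*exp(-5*t).
Try q_p = A*exp(2*t). Substituting into the equation and dividing by exp(2*t) gives A = 1/56, so q_p = exp(2*t)/56.
General solution: q = exp(2*t)/56 + C1*exp(-6*t) + C2*exp(-5*t).
Apply the initial conditions: q(0) = 1/56 + C1 + C2 = 4 and q'(0) = 1/28 - 6*C1 - 5*C2 = -5. Solving gives C1 = -119/8, C2 = 132/7.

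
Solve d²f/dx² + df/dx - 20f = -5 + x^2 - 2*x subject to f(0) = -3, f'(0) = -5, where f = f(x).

f = 999/4000 - 988*exp(-5*x)/1125 - 683*exp(4*x)/288 - x**2/20 + 19*x/200

Characteristic equation r² + r - 20 = 0 factors as (r + 5)(r - 4) = 0, so r = -5, 4.
Hence f_h = C1*exp(-5*x) + C2*exp(4*x).
For the particular solution try f_p = A0 + A1*x + A2*x^2. Substituting and matching coefficients of each power of x gives A0 = 999/4000, A1 = 19/200, A2 = -1/20, so f_p = 999/4000 - x^2/20 + 19*x/200.
General solution: f = 999/4000 - x^2/20 + 19*x/200 + C1*exp(-5*x) + C2*exp(4*x).
Apply the initial conditions: f(0) = 999/4000 + C1 + C2 = -3 and f'(0) = 19/200 - 5*C1 + 4*C2 = -5. Solving gives C1 = -988/1125, C2 = -683/288.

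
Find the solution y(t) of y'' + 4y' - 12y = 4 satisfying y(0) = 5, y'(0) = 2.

Characteristic equation r² + 4r - 12 = 0 factors as (r - 2)(r + 6) = 0, so r = 2, -6.
Hence y_h = C1*exp(2*t) + C2*exp(-6*t).
For the particular solution try y_p = A0. Substituting and matching coefficients of each power of t gives A0 = -1/3, so y_p = -1/3.
General solution: y = -1/3 + C1*exp(2*t) + C2*exp(-6*t).
Apply the initial conditions: y(0) = -1/3 + C1 + C2 = 5 and y'(0) = -6*C2 + 2*C1 = 2. Solving gives C1 = 17/4, C2 = 13/12.

y = -1/3 + 13*exp(-6*t)/12 + 17*exp(2*t)/4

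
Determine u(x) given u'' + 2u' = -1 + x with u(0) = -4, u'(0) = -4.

Characteristic equation r² + 2r = 0 factors as (r + 2)r = 0, so r = -2, 0.
Hence u_h = C1*exp(-2*x) + C2.
Since 0 is a characteristic root (multiplicity 1), multiply the polynomial trial by x: try u_p = x*(A0 + A1*x). Substituting and matching coefficients of each power of x gives A0 = -3/4, A1 = 1/4, so u_p = -3*x/4 + x^2/4.
General solution: u = C2 - 3*x/4 + x^2/4 + C1*exp(-2*x).
Apply the initial conditions: u(0) = C1 + C2 = -4 and u'(0) = -3/4 - 2*C1 = -4. Solving gives C1 = 13/8, C2 = -45/8.

u = -45/8 - 3*x/4 + x**2/4 + 13*exp(-2*x)/8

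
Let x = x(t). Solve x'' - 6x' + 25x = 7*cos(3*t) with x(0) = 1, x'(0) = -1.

Characteristic equation r² - 6r + 25 = 0 has discriminant (-6)² - 4·(25) = -64 < 0, so r = 3 ± 4i.
Hence x_h = C1*cos(4*t)*exp(3*t) + C2*exp(3*t)*sin(4*t).
Try x_p = A*cos(3*t) + B*sin(3*t). Substituting and equating the coefficients of cos(3t) and sin(3t) gives A = 28/145, B = -63/290, so x_p = -63*sin(3*t)/290 + 28*cos(3*t)/145.
General solution: x = -63*sin(3*t)/290 + 28*cos(3*t)/145 + C1*cos(4*t)*exp(3*t) + C2*exp(3*t)*sin(4*t).
Apply the initial conditions: x(0) = 28/145 + C1 = 1 and x'(0) = -189/290 + 3*C1 + 4*C2 = -1. Solving gives C1 = 117/145, C2 = -803/1160.

x = -63*sin(3*t)/290 + 28*cos(3*t)/145 - 803*exp(3*t)*sin(4*t)/1160 + 117*cos(4*t)*exp(3*t)/145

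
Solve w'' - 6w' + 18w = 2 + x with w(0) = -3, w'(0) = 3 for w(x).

w = 7/54 + x/18 - 169*cos(3*x)*exp(3*x)/54 + 37*exp(3*x)*sin(3*x)/9

Characteristic equation r² - 6r + 18 = 0 has discriminant (-6)² - 4·(18) = -36 < 0, so r = 3 ± 3i.
Hence w_h = C1*cos(3*x)*exp(3*x) + C2*exp(3*x)*sin(3*x).
For the particular solution try w_p = A0 + A1*x. Substituting and matching coefficients of each power of x gives A0 = 7/54, A1 = 1/18, so w_p = 7/54 + x/18.
General solution: w = 7/54 + x/18 + C1*cos(3*x)*exp(3*x) + C2*exp(3*x)*sin(3*x).
Apply the initial conditions: w(0) = 7/54 + C1 = -3 and w'(0) = 1/18 + 3*C1 + 3*C2 = 3. Solving gives C1 = -169/54, C2 = 37/9.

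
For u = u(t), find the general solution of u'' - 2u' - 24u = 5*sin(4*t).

Characteristic equation r² - 2r - 24 = 0 factors as (r - 6)(r + 4) = 0, so r = 6, -4.
Hence u_h = C1*exp(6*t) + C2*exp(-4*t).
Try u_p = A*cos(4*t) + B*sin(4*t). Substituting and equating the coefficients of cos(4t) and sin(4t) gives A = 5/208, B = -25/208, so u_p = -25*sin(4*t)/208 + 5*cos(4*t)/208.

u = -25*sin(4*t)/208 + 5*cos(4*t)/208 + C1*exp(6*t) + C2*exp(-4*t)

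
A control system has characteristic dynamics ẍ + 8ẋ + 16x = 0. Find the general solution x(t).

x = C1*exp(-4*t) + C2*t*exp(-4*t)

Characteristic equation r² + 8r + 16 = 0 has discriminant (8)² - 4·(16) = 0, so r = -4 is a repeated root.
Hence x_h = (C1 + C2*t)*exp(-4*t).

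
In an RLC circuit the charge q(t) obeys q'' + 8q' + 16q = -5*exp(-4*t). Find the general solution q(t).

q = C1*exp(-4*t) - 5*t**2*exp(-4*t)/2 + C2*t*exp(-4*t)

Characteristic equation r² + 8r + 16 = 0 has discriminant (8)² - 4·(16) = 0, so r = -4 is a repeated root.
Hence q_h = (C1 + C2*t)*exp(-4*t).
Since exp(-4*t) solves the homogeneous equation (r = -4 is a root of multiplicity 2), multiply the trial by t^2. Try q_p = A*t^2*exp(-4*t). Substituting into the equation and dividing by exp(-4*t) gives A = -5/2, so q_p = -5*t^2*exp(-4*t)/2.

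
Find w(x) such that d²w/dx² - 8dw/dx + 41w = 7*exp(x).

w = 7*exp(x)/34 + C1*cos(5*x)*exp(4*x) + C2*exp(4*x)*sin(5*x)

Characteristic equation r² - 8r + 41 = 0 has discriminant (-8)² - 4·(41) = -100 < 0, so r = 4 ± 5i.
Hence w_h = C1*cos(5*x)*exp(4*x) + C2*exp(4*x)*sin(5*x).
Try w_p = A*exp(x). Substituting into the equation and dividing by exp(x) gives A = 7/34, so w_p = 7*exp(x)/34.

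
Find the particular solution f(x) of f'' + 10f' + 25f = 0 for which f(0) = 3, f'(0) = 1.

Characteristic equation r² + 10r + 25 = 0 has discriminant (10)² - 4·(25) = 0, so r = -5 is a repeated root.
Hence f_h = (C1 + C2*x)*exp(-5*x).
Apply the initial conditions: f(0) = C1 = 3 and f'(0) = C2 - 5*C1 = 1. Solving gives C1 = 3, C2 = 16.

f = 3*exp(-5*x) + 16*x*exp(-5*x)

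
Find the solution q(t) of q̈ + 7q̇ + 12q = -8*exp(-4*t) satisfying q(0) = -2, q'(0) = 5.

q = -11*exp(-3*t) + 9*exp(-4*t) + 8*t*exp(-4*t)

Characteristic equation r² + 7r + 12 = 0 factors as (r + 3)(r + 4) = 0, so r = -3, -4.
Hence q_h = C1*exp(-3*t) + C2*exp(-4*t).
Since exp(-4*t) solves the homogeneous equation (r = -4 is a root of multiplicity 1), multiply the trial by t. Try q_p = A*t*exp(-4*t). Substituting into the equation and dividing by exp(-4*t) gives A = 8, so q_p = 8*t*exp(-4*t).
General solution: q = C1*exp(-3*t) + C2*exp(-4*t) + 8*t*exp(-4*t).
Apply the initial conditions: q(0) = C1 + C2 = -2 and q'(0) = 8 - 4*C2 - 3*C1 = 5. Solving gives C1 = -11, C2 = 9.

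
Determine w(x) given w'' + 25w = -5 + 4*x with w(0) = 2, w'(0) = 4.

Characteristic equation r² + 25 = 0 has discriminant (0)² - 4·(25) = -100 < 0, so r = ± 5i.
Hence w_h = C1*cos(5*x) + C2*sin(5*x).
For the particular solution try w_p = A0 + A1*x. Substituting and matching coefficients of each power of x gives A0 = -1/5, A1 = 4/25, so w_p = -1/5 + 4*x/25.
General solution: w = -1/5 + 4*x/25 + C1*cos(5*x) + C2*sin(5*x).
Apply the initial conditions: w(0) = -1/5 + C1 = 2 and w'(0) = 4/25 + 5*C2 = 4. Solving gives C1 = 11/5, C2 = 96/125.

w = -1/5 + 4*x/25 + 11*cos(5*x)/5 + 96*sin(5*x)/125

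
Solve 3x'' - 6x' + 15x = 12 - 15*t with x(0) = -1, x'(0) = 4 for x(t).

x = 2/5 - t - 7*cos(2*t)*exp(t)/5 + 16*exp(t)*sin(2*t)/5

Divide through by 3: x'' - 2x' + 5x = 4 - 5*t.
Characteristic equation r² - 2r + 5 = 0 has discriminant (-2)² - 4·(5) = -16 < 0, so r = 1 ± 2i.
Hence x_h = C1*cos(2*t)*exp(t) + C2*exp(t)*sin(2*t).
For the particular solution try x_p = A0 + A1*t. Substituting and matching coefficients of each power of t gives A0 = 2/5, A1 = -1, so x_p = 2/5 - t.
General solution: x = 2/5 - t + C1*cos(2*t)*exp(t) + C2*exp(t)*sin(2*t).
Apply the initial conditions: x(0) = 2/5 + C1 = -1 and x'(0) = -1 + C1 + 2*C2 = 4. Solving gives C1 = -7/5, C2 = 16/5.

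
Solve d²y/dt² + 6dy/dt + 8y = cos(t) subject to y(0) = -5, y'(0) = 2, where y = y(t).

y = -46*exp(-2*t)/5 + 6*sin(t)/85 + 7*cos(t)/85 + 70*exp(-4*t)/17

Characteristic equation r² + 6r + 8 = 0 factors as (r + 2)(r + 4) = 0, so r = -2, -4.
Hence y_h = C1*exp(-2*t) + C2*exp(-4*t).
Try y_p = A*cos(t) + B*sin(t). Substituting and equating the coefficients of cos(t) and sin(t) gives A = 7/85, B = 6/85, so y_p = 6*sin(t)/85 + 7*cos(t)/85.
General solution: y = 6*sin(t)/85 + 7*cos(t)/85 + C1*exp(-2*t) + C2*exp(-4*t).
Apply the initial conditions: y(0) = 7/85 + C1 + C2 = -5 and y'(0) = 6/85 - 4*C2 - 2*C1 = 2. Solving gives C1 = -46/5, C2 = 70/17.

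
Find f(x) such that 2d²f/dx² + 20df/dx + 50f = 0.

Divide through by 2: f'' + 10f' + 25f = 0.
Characteristic equation r² + 10r + 25 = 0 has discriminant (10)² - 4·(25) = 0, so r = -5 is a repeated root.
Hence f_h = (C1 + C2*x)*exp(-5*x).

f = C1*exp(-5*x) + C2*x*exp(-5*x)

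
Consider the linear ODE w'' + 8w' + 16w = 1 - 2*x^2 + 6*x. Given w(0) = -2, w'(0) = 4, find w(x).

w = -11/64 + x/2 - 117*exp(-4*x)/64 - x**2/8 - 61*x*exp(-4*x)/16

Characteristic equation r² + 8r + 16 = 0 has discriminant (8)² - 4·(16) = 0, so r = -4 is a repeated root.
Hence w_h = (C1 + C2*x)*exp(-4*x).
For the particular solution try w_p = A0 + A1*x + A2*x^2. Substituting and matching coefficients of each power of x gives A0 = -11/64, A1 = 1/2, A2 = -1/8, so w_p = -11/64 + x/2 - x^2/8.
General solution: w = -11/64 + x/2 - x^2/8 + C1*exp(-4*x) + C2*x*exp(-4*x).
Apply the initial conditions: w(0) = -11/64 + C1 = -2 and w'(0) = 1/2 + C2 - 4*C1 = 4. Solving gives C1 = -117/64, C2 = -61/16.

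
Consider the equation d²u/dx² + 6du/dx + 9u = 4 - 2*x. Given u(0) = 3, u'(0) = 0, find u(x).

u = 16/27 - 2*x/9 + 65*exp(-3*x)/27 + 67*x*exp(-3*x)/9

Characteristic equation r² + 6r + 9 = 0 has discriminant (6)² - 4·(9) = 0, so r = -3 is a repeated root.
Hence u_h = (C1 + C2*x)*exp(-3*x).
For the particular solution try u_p = A0 + A1*x. Substituting and matching coefficients of each power of x gives A0 = 16/27, A1 = -2/9, so u_p = 16/27 - 2*x/9.
General solution: u = 16/27 - 2*x/9 + C1*exp(-3*x) + C2*x*exp(-3*x).
Apply the initial conditions: u(0) = 16/27 + C1 = 3 and u'(0) = -2/9 + C2 - 3*C1 = 0. Solving gives C1 = 65/27, C2 = 67/9.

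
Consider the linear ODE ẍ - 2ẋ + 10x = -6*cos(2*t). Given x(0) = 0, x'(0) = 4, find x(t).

Characteristic equation r² - 2r + 10 = 0 has discriminant (-2)² - 4·(10) = -36 < 0, so r = 1 ± 3i.
Hence x_h = C1*cos(3*t)*exp(t) + C2*exp(t)*sin(3*t).
Try x_p = A*cos(2*t) + B*sin(2*t). Substituting and equating the coefficients of cos(2t) and sin(2t) gives A = -9/13, B = 6/13, so x_p = -9*cos(2*t)/13 + 6*sin(2*t)/13.
General solution: x = -9*cos(2*t)/13 + 6*sin(2*t)/13 + C1*cos(3*t)*exp(t) + C2*exp(t)*sin(3*t).
Apply the initial conditions: x(0) = -9/13 + C1 = 0 and x'(0) = 12/13 + C1 + 3*C2 = 4. Solving gives C1 = 9/13, C2 = 31/39.

x = -9*cos(2*t)/13 + 6*sin(2*t)/13 + 9*cos(3*t)*exp(t)/13 + 31*exp(t)*sin(3*t)/39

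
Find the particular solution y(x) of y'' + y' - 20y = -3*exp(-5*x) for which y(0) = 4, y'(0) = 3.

y = 40*exp(-5*x)/27 + 68*exp(4*x)/27 + x*exp(-5*x)/3

Characteristic equation r² + r - 20 = 0 factors as (r - 4)(r + 5) = 0, so r = 4, -5.
Hence y_h = C1*exp(4*x) + C2*exp(-5*x).
Since exp(-5*x) solves the homogeneous equation (r = -5 is a root of multiplicity 1), multiply the trial by x. Try y_p = A*x*exp(-5*x). Substituting into the equation and dividing by exp(-5*x) gives A = 1/3, so y_p = x*exp(-5*x)/3.
General solution: y = C1*exp(4*x) + C2*exp(-5*x) + x*exp(-5*x)/3.
Apply the initial conditions: y(0) = C1 + C2 = 4 and y'(0) = 1/3 - 5*C2 + 4*C1 = 3. Solving gives C1 = 68/27, C2 = 40/27.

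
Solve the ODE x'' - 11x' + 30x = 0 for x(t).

x = C1*exp(6*t) + C2*exp(5*t)

Characteristic equation r² - 11r + 30 = 0 factors as (r - 6)(r - 5) = 0, so r = 6, 5.
Hence x_h = C1*exp(6*t) + C2*exp(5*t).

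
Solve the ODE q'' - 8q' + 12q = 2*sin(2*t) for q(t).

Characteristic equation r² - 8r + 12 = 0 factors as (r - 2)(r - 6) = 0, so r = 2, 6.
Hence q_h = C1*exp(2*t) + C2*exp(6*t).
Try q_p = A*cos(2*t) + B*sin(2*t). Substituting and equating the coefficients of cos(2t) and sin(2t) gives A = 1/10, B = 1/20, so q_p = cos(2*t)/10 + sin(2*t)/20.

q = cos(2*t)/10 + sin(2*t)/20 + C1*exp(2*t) + C2*exp(6*t)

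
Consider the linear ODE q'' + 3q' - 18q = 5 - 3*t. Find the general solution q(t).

Characteristic equation r² + 3r - 18 = 0 factors as (r + 6)(r - 3) = 0, so r = -6, 3.
Hence q_h = C1*exp(-6*t) + C2*exp(3*t).
For the particular solution try q_p = A0 + A1*t. Substituting and matching coefficients of each power of t gives A0 = -1/4, A1 = 1/6, so q_p = -1/4 + t/6.

q = -1/4 + t/6 + C1*exp(-6*t) + C2*exp(3*t)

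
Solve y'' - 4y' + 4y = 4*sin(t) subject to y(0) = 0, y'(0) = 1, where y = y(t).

y = -16*exp(2*t)/25 + 12*sin(t)/25 + 16*cos(t)/25 + 9*t*exp(2*t)/5

Characteristic equation r² - 4r + 4 = 0 has discriminant (-4)² - 4·(4) = 0, so r = 2 is a repeated root.
Hence y_h = (C1 + C2*t)*exp(2*t).
Try y_p = A*cos(t) + B*sin(t). Substituting and equating the coefficients of cos(t) and sin(t) gives A = 16/25, B = 12/25, so y_p = 12*sin(t)/25 + 16*cos(t)/25.
General solution: y = 12*sin(t)/25 + 16*cos(t)/25 + C1*exp(2*t) + C2*t*exp(2*t).
Apply the initial conditions: y(0) = 16/25 + C1 = 0 and y'(0) = 12/25 + C2 + 2*C1 = 1. Solving gives C1 = -16/25, C2 = 9/5.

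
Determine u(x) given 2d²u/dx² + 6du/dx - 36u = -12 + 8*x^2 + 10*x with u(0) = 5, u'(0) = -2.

Divide through by 2: u'' + 3u' - 18u = -6 + 4*x^2 + 5*x.
Characteristic equation r² + 3r - 18 = 0 factors as (r + 6)(r - 3) = 0, so r = -6, 3.
Hence u_h = C1*exp(-6*x) + C2*exp(3*x).
For the particular solution try u_p = A0 + A1*x + A2*x^2. Substituting and matching coefficients of each power of x gives A0 = 1/4, A1 = -19/54, A2 = -2/9, so u_p = 1/4 - 19*x/54 - 2*x^2/9.
General solution: u = 1/4 - 19*x/54 - 2*x^2/9 + C1*exp(-6*x) + C2*exp(3*x).
Apply the initial conditions: u(0) = 1/4 + C1 + C2 = 5 and u'(0) = -19/54 - 6*C1 + 3*C2 = -2. Solving gives C1 = 1717/972, C2 = 725/243.

u = 1/4 - 19*x/54 - 2*x**2/9 + 725*exp(3*x)/243 + 1717*exp(-6*x)/972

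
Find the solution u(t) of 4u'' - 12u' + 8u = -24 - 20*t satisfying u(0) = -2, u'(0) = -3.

u = -27/4 + 10*exp(t) - 21*exp(2*t)/4 - 5*t/2

Divide through by 4: u'' - 3u' + 2u = -6 - 5*t.
Characteristic equation r² - 3r + 2 = 0 factors as (r - 2)(r - 1) = 0, so r = 2, 1.
Hence u_h = C1*exp(2*t) + C2*exp(t).
For the particular solution try u_p = A0 + A1*t. Substituting and matching coefficients of each power of t gives A0 = -27/4, A1 = -5/2, so u_p = -27/4 - 5*t/2.
General solution: u = -27/4 - 5*t/2 + C1*exp(2*t) + C2*exp(t).
Apply the initial conditions: u(0) = -27/4 + C1 + C2 = -2 and u'(0) = -5/2 + C2 + 2*C1 = -3. Solving gives C1 = -21/4, C2 = 10.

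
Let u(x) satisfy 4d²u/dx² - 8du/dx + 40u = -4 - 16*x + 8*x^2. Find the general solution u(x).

u = -51/250 - 8*x/25 + x**2/5 + C1*cos(3*x)*exp(x) + C2*exp(x)*sin(3*x)

Divide through by 4: u'' - 2u' + 10u = -1 - 4*x + 2*x^2.
Characteristic equation r² - 2r + 10 = 0 has discriminant (-2)² - 4·(10) = -36 < 0, so r = 1 ± 3i.
Hence u_h = C1*cos(3*x)*exp(x) + C2*exp(x)*sin(3*x).
For the particular solution try u_p = A0 + A1*x + A2*x^2. Substituting and matching coefficients of each power of x gives A0 = -51/250, A1 = -8/25, A2 = 1/5, so u_p = -51/250 - 8*x/25 + x^2/5.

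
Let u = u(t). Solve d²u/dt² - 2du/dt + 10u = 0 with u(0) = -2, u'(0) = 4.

Characteristic equation r² - 2r + 10 = 0 has discriminant (-2)² - 4·(10) = -36 < 0, so r = 1 ± 3i.
Hence u_h = C1*cos(3*t)*exp(t) + C2*exp(t)*sin(3*t).
Apply the initial conditions: u(0) = C1 = -2 and u'(0) = C1 + 3*C2 = 4. Solving gives C1 = -2, C2 = 2.

u = -2*cos(3*t)*exp(t) + 2*exp(t)*sin(3*t)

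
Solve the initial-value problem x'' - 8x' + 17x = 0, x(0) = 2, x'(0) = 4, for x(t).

x = -4*exp(4*t)*sin(t) + 2*cos(t)*exp(4*t)

Characteristic equation r² - 8r + 17 = 0 has discriminant (-8)² - 4·(17) = -4 < 0, so r = 4 ± i.
Hence x_h = C1*cos(t)*exp(4*t) + C2*exp(4*t)*sin(t).
Apply the initial conditions: x(0) = C1 = 2 and x'(0) = C2 + 4*C1 = 4. Solving gives C1 = 2, C2 = -4.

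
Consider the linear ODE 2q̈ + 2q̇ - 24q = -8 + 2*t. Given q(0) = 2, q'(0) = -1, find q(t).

q = 47/144 - t/12 + 52*exp(3*t)/63 + 95*exp(-4*t)/112

Divide through by 2: q'' + q' - 12q = -4 + t.
Characteristic equation r² + r - 12 = 0 factors as (r - 3)(r + 4) = 0, so r = 3, -4.
Hence q_h = C1*exp(3*t) + C2*exp(-4*t).
For the particular solution try q_p = A0 + A1*t. Substituting and matching coefficients of each power of t gives A0 = 47/144, A1 = -1/12, so q_p = 47/144 - t/12.
General solution: q = 47/144 - t/12 + C1*exp(3*t) + C2*exp(-4*t).
Apply the initial conditions: q(0) = 47/144 + C1 + C2 = 2 and q'(0) = -1/12 - 4*C2 + 3*C1 = -1. Solving gives C1 = 52/63, C2 = 95/112.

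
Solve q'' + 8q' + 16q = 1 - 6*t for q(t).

Characteristic equation r² + 8r + 16 = 0 has discriminant (8)² - 4·(16) = 0, so r = -4 is a repeated root.
Hence q_h = (C1 + C2*t)*exp(-4*t).
For the particular solution try q_p = A0 + A1*t. Substituting and matching coefficients of each power of t gives A0 = 1/4, A1 = -3/8, so q_p = 1/4 - 3*t/8.

q = 1/4 - 3*t/8 + C1*exp(-4*t) + C2*t*exp(-4*t)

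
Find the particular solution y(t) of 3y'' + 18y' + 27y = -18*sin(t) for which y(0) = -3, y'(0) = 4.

Divide through by 3: y'' + 6y' + 9y = -6*sin(t).
Characteristic equation r² + 6r + 9 = 0 has discriminant (6)² - 4·(9) = 0, so r = -3 is a repeated root.
Hence y_h = (C1 + C2*t)*exp(-3*t).
Try y_p = A*cos(t) + B*sin(t). Substituting and equating the coefficients of cos(t) and sin(t) gives A = 9/25, B = -12/25, so y_p = -12*sin(t)/25 + 9*cos(t)/25.
General solution: y = -12*sin(t)/25 + 9*cos(t)/25 + C1*exp(-3*t) + C2*t*exp(-3*t).
Apply the initial conditions: y(0) = 9/25 + C1 = -3 and y'(0) = -12/25 + C2 - 3*C1 = 4. Solving gives C1 = -84/25, C2 = -28/5.

y = -84*exp(-3*t)/25 - 12*sin(t)/25 + 9*cos(t)/25 - 28*t*exp(-3*t)/5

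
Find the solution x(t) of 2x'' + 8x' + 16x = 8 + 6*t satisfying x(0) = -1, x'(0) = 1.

Divide through by 2: x'' + 4x' + 8x = 4 + 3*t.
Characteristic equation r² + 4r + 8 = 0 has discriminant (4)² - 4·(8) = -16 < 0, so r = -2 ± 2i.
Hence x_h = C1*cos(2*t)*exp(-2*t) + C2*exp(-2*t)*sin(2*t).
For the particular solution try x_p = A0 + A1*t. Substituting and matching coefficients of each power of t gives A0 = 5/16, A1 = 3/8, so x_p = 5/16 + 3*t/8.
General solution: x = 5/16 + 3*t/8 + C1*cos(2*t)*exp(-2*t) + C2*exp(-2*t)*sin(2*t).
Apply the initial conditions: x(0) = 5/16 + C1 = -1 and x'(0) = 3/8 - 2*C1 + 2*C2 = 1. Solving gives C1 = -21/16, C2 = -1.

x = 5/16 + 3*t/8 - exp(-2*t)*sin(2*t) - 21*cos(2*t)*exp(-2*t)/16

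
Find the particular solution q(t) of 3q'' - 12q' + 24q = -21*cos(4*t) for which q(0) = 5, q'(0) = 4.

Divide through by 3: q'' - 4q' + 8q = -7*cos(4*t).
Characteristic equation r² - 4r + 8 = 0 has discriminant (-4)² - 4·(8) = -16 < 0, so r = 2 ± 2i.
Hence q_h = C1*cos(2*t)*exp(2*t) + C2*exp(2*t)*sin(2*t).
Try q_p = A*cos(4*t) + B*sin(4*t). Substituting and equating the coefficients of cos(4t) and sin(4t) gives A = 7/40, B = 7/20, so q_p = 7*sin(4*t)/20 + 7*cos(4*t)/40.
General solution: q = 7*sin(4*t)/20 + 7*cos(4*t)/40 + C1*cos(2*t)*exp(2*t) + C2*exp(2*t)*sin(2*t).
Apply the initial conditions: q(0) = 7/40 + C1 = 5 and q'(0) = 7/5 + 2*C1 + 2*C2 = 4. Solving gives C1 = 193/40, C2 = -141/40.

q = 7*sin(4*t)/20 + 7*cos(4*t)/40 - 141*exp(2*t)*sin(2*t)/40 + 193*cos(2*t)*exp(2*t)/40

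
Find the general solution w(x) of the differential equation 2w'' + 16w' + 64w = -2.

Divide through by 2: w'' + 8w' + 32w = -1.
Characteristic equation r² + 8r + 32 = 0 has discriminant (8)² - 4·(32) = -64 < 0, so r = -4 ± 4i.
Hence w_h = C1*cos(4*x)*exp(-4*x) + C2*exp(-4*x)*sin(4*x).
For the particular solution try w_p = A0. Substituting and matching coefficients of each power of x gives A0 = -1/32, so w_p = -1/32.

w = -1/32 + C1*cos(4*x)*exp(-4*x) + C2*exp(-4*x)*sin(4*x)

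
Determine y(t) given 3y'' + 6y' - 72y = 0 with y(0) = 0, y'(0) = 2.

y = -exp(-6*t)/5 + exp(4*t)/5

Divide through by 3: y'' + 2y' - 24y = 0.
Characteristic equation r² + 2r - 24 = 0 factors as (r - 4)(r + 6) = 0, so r = 4, -6.
Hence y_h = C1*exp(4*t) + C2*exp(-6*t).
Apply the initial conditions: y(0) = C1 + C2 = 0 and y'(0) = -6*C2 + 4*C1 = 2. Solving gives C1 = 1/5, C2 = -1/5.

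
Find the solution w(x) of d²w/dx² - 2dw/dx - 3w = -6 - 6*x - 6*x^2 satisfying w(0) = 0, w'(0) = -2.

w = 34/9 + 2*x**2 - 23*exp(3*x)/18 - 5*exp(-x)/2 - 2*x/3

Characteristic equation r² - 2r - 3 = 0 factors as (r - 3)(r + 1) = 0, so r = 3, -1.
Hence w_h = C1*exp(3*x) + C2*exp(-x).
For the particular solution try w_p = A0 + A1*x + A2*x^2. Substituting and matching coefficients of each power of x gives A0 = 34/9, A1 = -2/3, A2 = 2, so w_p = 34/9 + 2*x^2 - 2*x/3.
General solution: w = 34/9 + 2*x^2 - 2*x/3 + C1*exp(3*x) + C2*exp(-x).
Apply the initial conditions: w(0) = 34/9 + C1 + C2 = 0 and w'(0) = -2/3 - C2 + 3*C1 = -2. Solving gives C1 = -23/18, C2 = -5/2.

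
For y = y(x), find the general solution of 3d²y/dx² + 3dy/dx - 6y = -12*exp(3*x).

y = -2*exp(3*x)/5 + C1*exp(x) + C2*exp(-2*x)

Divide through by 3: y'' + y' - 2y = -4*exp(3*x).
Characteristic equation r² + r - 2 = 0 factors as (r - 1)(r + 2) = 0, so r = 1, -2.
Hence y_h = C1*exp(x) + C2*exp(-2*x).
Try y_p = A*exp(3*x). Substituting into the equation and dividing by exp(3*x) gives A = -2/5, so y_p = -2*exp(3*x)/5.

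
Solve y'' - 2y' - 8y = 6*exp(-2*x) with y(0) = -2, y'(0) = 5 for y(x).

Characteristic equation r² - 2r - 8 = 0 factors as (r + 2)(r - 4) = 0, so r = -2, 4.
Hence y_h = C1*exp(-2*x) + C2*exp(4*x).
Since exp(-2*x) solves the homogeneous equation (r = -2 is a root of multiplicity 1), multiply the trial by x. Try y_p = A*x*exp(-2*x). Substituting into the equation and dividing by exp(-2*x) gives A = -1, so y_p = -x*exp(-2*x).
General solution: y = C1*exp(-2*x) + C2*exp(4*x) - x*exp(-2*x).
Apply the initial conditions: y(0) = C1 + C2 = -2 and y'(0) = -1 - 2*C1 + 4*C2 = 5. Solving gives C1 = -7/3, C2 = 1/3.

y = -7*exp(-2*x)/3 + exp(4*x)/3 - x*exp(-2*x)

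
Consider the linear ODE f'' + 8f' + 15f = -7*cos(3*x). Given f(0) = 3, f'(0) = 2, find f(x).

Characteristic equation r² + 8r + 15 = 0 factors as (r + 3)(r + 5) = 0, so r = -3, -5.
Hence f_h = C1*exp(-3*x) + C2*exp(-5*x).
Try f_p = A*cos(3*x) + B*sin(3*x). Substituting and equating the coefficients of cos(3x) and sin(3x) gives A = -7/102, B = -14/51, so f_p = -14*sin(3*x)/51 - 7*cos(3*x)/102.
General solution: f = -14*sin(3*x)/51 - 7*cos(3*x)/102 + C1*exp(-3*x) + C2*exp(-5*x).
Apply the initial conditions: f(0) = -7/102 + C1 + C2 = 3 and f'(0) = -14/17 - 5*C2 - 3*C1 = 2. Solving gives C1 = 109/12, C2 = -409/68.

f = -409*exp(-5*x)/68 - 14*sin(3*x)/51 - 7*cos(3*x)/102 + 109*exp(-3*x)/12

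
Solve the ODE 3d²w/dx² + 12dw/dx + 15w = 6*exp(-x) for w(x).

Divide through by 3: w'' + 4w' + 5w = 2*exp(-x).
Characteristic equation r² + 4r + 5 = 0 has discriminant (4)² - 4·(5) = -4 < 0, so r = -2 ± i.
Hence w_h = C1*cos(x)*exp(-2*x) + C2*exp(-2*x)*sin(x).
Try w_p = A*exp(-x). Substituting into the equation and dividing by exp(-x) gives A = 1, so w_p = exp(-x).

w = C1*cos(x)*exp(-2*x) + C2*exp(-2*x)*sin(x) + exp(-x)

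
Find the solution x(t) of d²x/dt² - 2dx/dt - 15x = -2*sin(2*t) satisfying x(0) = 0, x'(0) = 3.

x = -35*exp(-3*t)/104 - 8*cos(2*t)/377 + 38*sin(2*t)/377 + 83*exp(5*t)/232

Characteristic equation r² - 2r - 15 = 0 factors as (r + 3)(r - 5) = 0, so r = -3, 5.
Hence x_h = C1*exp(-3*t) + C2*exp(5*t).
Try x_p = A*cos(2*t) + B*sin(2*t). Substituting and equating the coefficients of cos(2t) and sin(2t) gives A = -8/377, B = 38/377, so x_p = -8*cos(2*t)/377 + 38*sin(2*t)/377.
General solution: x = -8*cos(2*t)/377 + 38*sin(2*t)/377 + C1*exp(-3*t) + C2*exp(5*t).
Apply the initial conditions: x(0) = -8/377 + C1 + C2 = 0 and x'(0) = 76/377 - 3*C1 + 5*C2 = 3. Solving gives C1 = -35/104, C2 = 83/232.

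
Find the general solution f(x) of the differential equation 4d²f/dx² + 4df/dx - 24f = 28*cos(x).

Divide through by 4: f'' + f' - 6f = 7*cos(x).
Characteristic equation r² + r - 6 = 0 factors as (r + 3)(r - 2) = 0, so r = -3, 2.
Hence f_h = C1*exp(-3*x) + C2*exp(2*x).
Try f_p = A*cos(x) + B*sin(x). Substituting and equating the coefficients of cos(x) and sin(x) gives A = -49/50, B = 7/50, so f_p = -49*cos(x)/50 + 7*sin(x)/50.

f = -49*cos(x)/50 + 7*sin(x)/50 + C1*exp(-3*x) + C2*exp(2*x)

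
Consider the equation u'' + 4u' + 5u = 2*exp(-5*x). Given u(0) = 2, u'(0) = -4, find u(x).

Characteristic equation r² + 4r + 5 = 0 has discriminant (4)² - 4·(5) = -4 < 0, so r = -2 ± i.
Hence u_h = C1*cos(x)*exp(-2*x) + C2*exp(-2*x)*sin(x).
Try u_p = A*exp(-5*x). Substituting into the equation and dividing by exp(-5*x) gives A = 1/5, so u_p = exp(-5*x)/5.
General solution: u = exp(-5*x)/5 + C1*cos(x)*exp(-2*x) + C2*exp(-2*x)*sin(x).
Apply the initial conditions: u(0) = 1/5 + C1 = 2 and u'(0) = -1 + C2 - 2*C1 = -4. Solving gives C1 = 9/5, C2 = 3/5.

u = exp(-5*x)/5 + 3*exp(-2*x)*sin(x)/5 + 9*cos(x)*exp(-2*x)/5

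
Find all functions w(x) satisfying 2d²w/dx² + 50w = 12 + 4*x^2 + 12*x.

Divide through by 2: w'' + 25w = 6 + 2*x^2 + 6*x.
Characteristic equation r² + 25 = 0 has discriminant (0)² - 4·(25) = -100 < 0, so r = ± 5i.
Hence w_h = C1*cos(5*x) + C2*sin(5*x).
For the particular solution try w_p = A0 + A1*x + A2*x^2. Substituting and matching coefficients of each power of x gives A0 = 146/625, A1 = 6/25, A2 = 2/25, so w_p = 146/625 + 2*x^2/25 + 6*x/25.

w = 146/625 + 2*x**2/25 + 6*x/25 + C1*cos(5*x) + C2*sin(5*x)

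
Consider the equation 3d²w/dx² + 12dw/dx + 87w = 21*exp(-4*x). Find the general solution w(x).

Divide through by 3: w'' + 4w' + 29w = 7*exp(-4*x).
Characteristic equation r² + 4r + 29 = 0 has discriminant (4)² - 4·(29) = -100 < 0, so r = -2 ± 5i.
Hence w_h = C1*cos(5*x)*exp(-2*x) + C2*exp(-2*x)*sin(5*x).
Try w_p = A*exp(-4*x). Substituting into the equation and dividing by exp(-4*x) gives A = 7/29, so w_p = 7*exp(-4*x)/29.

w = 7*exp(-4*x)/29 + C1*cos(5*x)*exp(-2*x) + C2*exp(-2*x)*sin(5*x)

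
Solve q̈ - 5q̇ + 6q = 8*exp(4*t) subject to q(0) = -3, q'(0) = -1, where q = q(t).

Characteristic equation r² - 5r + 6 = 0 factors as (r - 3)(r - 2) = 0, so r = 3, 2.
Hence q_h = C1*exp(3*t) + C2*exp(2*t).
Try q_p = A*exp(4*t). Substituting into the equation and dividing by exp(4*t) gives A = 4, so q_p = 4*exp(4*t).
General solution: q = 4*exp(4*t) + C1*exp(3*t) + C2*exp(2*t).
Apply the initial conditions: q(0) = 4 + C1 + C2 = -3 and q'(0) = 16 + 2*C2 + 3*C1 = -1. Solving gives C1 = -3, C2 = -4.

q = -4*exp(2*t) - 3*exp(3*t) + 4*exp(4*t)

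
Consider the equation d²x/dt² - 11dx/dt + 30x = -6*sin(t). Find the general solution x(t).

x = -87*sin(t)/481 - 33*cos(t)/481 + C1*exp(6*t) + C2*exp(5*t)

Characteristic equation r² - 11r + 30 = 0 factors as (r - 6)(r - 5) = 0, so r = 6, 5.
Hence x_h = C1*exp(6*t) + C2*exp(5*t).
Try x_p = A*cos(t) + B*sin(t). Substituting and equating the coefficients of cos(t) and sin(t) gives A = -33/481, B = -87/481, so x_p = -87*sin(t)/481 - 33*cos(t)/481.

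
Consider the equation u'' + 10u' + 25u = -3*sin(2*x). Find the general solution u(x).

Characteristic equation r² + 10r + 25 = 0 has discriminant (10)² - 4·(25) = 0, so r = -5 is a repeated root.
Hence u_h = (C1 + C2*x)*exp(-5*x).
Try u_p = A*cos(2*x) + B*sin(2*x). Substituting and equating the coefficients of cos(2x) and sin(2x) gives A = 60/841, B = -63/841, so u_p = -63*sin(2*x)/841 + 60*cos(2*x)/841.

u = -63*sin(2*x)/841 + 60*cos(2*x)/841 + C1*exp(-5*x) + C2*x*exp(-5*x)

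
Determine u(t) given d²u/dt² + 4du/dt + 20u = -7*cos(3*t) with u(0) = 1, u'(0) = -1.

u = -84*sin(3*t)/265 - 77*cos(3*t)/265 + 342*cos(4*t)*exp(-2*t)/265 + 671*exp(-2*t)*sin(4*t)/1060

Characteristic equation r² + 4r + 20 = 0 has discriminant (4)² - 4·(20) = -64 < 0, so r = -2 ± 4i.
Hence u_h = C1*cos(4*t)*exp(-2*t) + C2*exp(-2*t)*sin(4*t).
Try u_p = A*cos(3*t) + B*sin(3*t). Substituting and equating the coefficients of cos(3t) and sin(3t) gives A = -77/265, B = -84/265, so u_p = -84*sin(3*t)/265 - 77*cos(3*t)/265.
General solution: u = -84*sin(3*t)/265 - 77*cos(3*t)/265 + C1*cos(4*t)*exp(-2*t) + C2*exp(-2*t)*sin(4*t).
Apply the initial conditions: u(0) = -77/265 + C1 = 1 and u'(0) = -252/265 - 2*C1 + 4*C2 = -1. Solving gives C1 = 342/265, C2 = 671/1060.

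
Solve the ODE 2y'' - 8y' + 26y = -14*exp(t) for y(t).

y = -7*exp(t)/10 + C1*cos(3*t)*exp(2*t) + C2*exp(2*t)*sin(3*t)

Divide through by 2: y'' - 4y' + 13y = -7*exp(t).
Characteristic equation r² - 4r + 13 = 0 has discriminant (-4)² - 4·(13) = -36 < 0, so r = 2 ± 3i.
Hence y_h = C1*cos(3*t)*exp(2*t) + C2*exp(2*t)*sin(3*t).
Try y_p = A*exp(t). Substituting into the equation and dividing by exp(t) gives A = -7/10, so y_p = -7*exp(t)/10.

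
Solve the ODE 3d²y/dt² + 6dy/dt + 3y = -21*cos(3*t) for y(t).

y = -21*sin(3*t)/50 + 14*cos(3*t)/25 + C1*exp(-t) + C2*t*exp(-t)

Divide through by 3: y'' + 2y' + y = -7*cos(3*t).
Characteristic equation r² + 2r + 1 = 0 has discriminant (2)² - 4·(1) = 0, so r = -1 is a repeated root.
Hence y_h = (C1 + C2*t)*exp(-t).
Try y_p = A*cos(3*t) + B*sin(3*t). Substituting and equating the coefficients of cos(3t) and sin(3t) gives A = 14/25, B = -21/50, so y_p = -21*sin(3*t)/50 + 14*cos(3*t)/25.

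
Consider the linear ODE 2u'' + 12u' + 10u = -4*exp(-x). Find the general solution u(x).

Divide through by 2: u'' + 6u' + 5u = -2*exp(-x).
Characteristic equation r² + 6r + 5 = 0 factors as (r + 5)(r + 1) = 0, so r = -5, -1.
Hence u_h = C1*exp(-5*x) + C2*exp(-x).
Since exp(-x) solves the homogeneous equation (r = -1 is a root of multiplicity 1), multiply the trial by x. Try u_p = A*x*exp(-x). Substituting into the equation and dividing by exp(-x) gives A = -1/2, so u_p = -x*exp(-x)/2.

u = C1*exp(-5*x) + C2*exp(-x) - x*exp(-x)/2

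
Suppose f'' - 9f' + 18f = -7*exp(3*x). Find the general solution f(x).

f = C1*exp(6*x) + C2*exp(3*x) + 7*x*exp(3*x)/3

Characteristic equation r² - 9r + 18 = 0 factors as (r - 6)(r - 3) = 0, so r = 6, 3.
Hence f_h = C1*exp(6*x) + C2*exp(3*x).
Since exp(3*x) solves the homogeneous equation (r = 3 is a root of multiplicity 1), multiply the trial by x. Try f_p = A*x*exp(3*x). Substituting into the equation and dividing by exp(3*x) gives A = 7/3, so f_p = 7*x*exp(3*x)/3.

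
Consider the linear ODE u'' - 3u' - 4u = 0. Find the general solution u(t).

Characteristic equation r² - 3r - 4 = 0 factors as (r - 4)(r + 1) = 0, so r = 4, -1.
Hence u_h = C1*exp(4*t) + C2*exp(-t).

u = C1*exp(4*t) + C2*exp(-t)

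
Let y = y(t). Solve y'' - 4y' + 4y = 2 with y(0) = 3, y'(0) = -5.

Characteristic equation r² - 4r + 4 = 0 has discriminant (-4)² - 4·(4) = 0, so r = 2 is a repeated root.
Hence y_h = (C1 + C2*t)*exp(2*t).
For the particular solution try y_p = A0. Substituting and matching coefficients of each power of t gives A0 = 1/2, so y_p = 1/2.
General solution: y = 1/2 + C1*exp(2*t) + C2*t*exp(2*t).
Apply the initial conditions: y(0) = 1/2 + C1 = 3 and y'(0) = C2 + 2*C1 = -5. Solving gives C1 = 5/2, C2 = -10.

y = 1/2 + 5*exp(2*t)/2 - 10*t*exp(2*t)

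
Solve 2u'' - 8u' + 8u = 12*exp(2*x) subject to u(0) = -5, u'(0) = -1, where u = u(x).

Divide through by 2: u'' - 4u' + 4u = 6*exp(2*x).
Characteristic equation r² - 4r + 4 = 0 has discriminant (-4)² - 4·(4) = 0, so r = 2 is a repeated root.
Hence u_h = (C1 + C2*x)*exp(2*x).
Since exp(2*x) solves the homogeneous equation (r = 2 is a root of multiplicity 2), multiply the trial by x^2. Try u_p = A*x^2*exp(2*x). Substituting into the equation and dividing by exp(2*x) gives A = 3, so u_p = 3*x^2*exp(2*x).
General solution: u = C1*exp(2*x) + 3*x^2*exp(2*x) + C2*x*exp(2*x).
Apply the initial conditions: u(0) = C1 = -5 and u'(0) = C2 + 2*C1 = -1. Solving gives C1 = -5, C2 = 9.

u = -5*exp(2*x) + 3*x**2*exp(2*x) + 9*x*exp(2*x)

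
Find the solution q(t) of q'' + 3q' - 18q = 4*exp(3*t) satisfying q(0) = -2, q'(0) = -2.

Characteristic equation r² + 3r - 18 = 0 factors as (r - 3)(r + 6) = 0, so r = 3, -6.
Hence q_h = C1*exp(3*t) + C2*exp(-6*t).
Since exp(3*t) solves the homogeneous equation (r = 3 is a root of multiplicity 1), multiply the trial by t. Try q_p = A*t*exp(3*t). Substituting into the equation and dividing by exp(3*t) gives A = 4/9, so q_p = 4*t*exp(3*t)/9.
General solution: q = C1*exp(3*t) + C2*exp(-6*t) + 4*t*exp(3*t)/9.
Apply the initial conditions: q(0) = C1 + C2 = -2 and q'(0) = 4/9 - 6*C2 + 3*C1 = -2. Solving gives C1 = -130/81, C2 = -32/81.

q = -130*exp(3*t)/81 - 32*exp(-6*t)/81 + 4*t*exp(3*t)/9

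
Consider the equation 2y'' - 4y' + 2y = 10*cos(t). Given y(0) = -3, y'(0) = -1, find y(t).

y = -3*exp(t) - 5*sin(t)/2 + 9*t*exp(t)/2

Divide through by 2: y'' - 2y' + y = 5*cos(t).
Characteristic equation r² - 2r + 1 = 0 has discriminant (-2)² - 4·(1) = 0, so r = 1 is a repeated root.
Hence y_h = (C1 + C2*t)*exp(t).
Try y_p = A*cos(t) + B*sin(t). Substituting and equating the coefficients of cos(t) and sin(t) gives A = 0, B = -5/2, so y_p = -5*sin(t)/2.
General solution: y = -5*sin(t)/2 + C1*exp(t) + C2*t*exp(t).
Apply the initial conditions: y(0) = C1 = -3 and y'(0) = -5/2 + C1 + C2 = -1. Solving gives C1 = -3, C2 = 9/2.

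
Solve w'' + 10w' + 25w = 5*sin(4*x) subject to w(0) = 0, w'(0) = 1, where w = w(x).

w = -200*cos(4*x)/1681 + 45*sin(4*x)/1681 + 200*exp(-5*x)/1681 + 61*x*exp(-5*x)/41

Characteristic equation r² + 10r + 25 = 0 has discriminant (10)² - 4·(25) = 0, so r = -5 is a repeated root.
Hence w_h = (C1 + C2*x)*exp(-5*x).
Try w_p = A*cos(4*x) + B*sin(4*x). Substituting and equating the coefficients of cos(4x) and sin(4x) gives A = -200/1681, B = 45/1681, so w_p = -200*cos(4*x)/1681 + 45*sin(4*x)/1681.
General solution: w = -200*cos(4*x)/1681 + 45*sin(4*x)/1681 + C1*exp(-5*x) + C2*x*exp(-5*x).
Apply the initial conditions: w(0) = -200/1681 + C1 = 0 and w'(0) = 180/1681 + C2 - 5*C1 = 1. Solving gives C1 = 200/1681, C2 = 61/41.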